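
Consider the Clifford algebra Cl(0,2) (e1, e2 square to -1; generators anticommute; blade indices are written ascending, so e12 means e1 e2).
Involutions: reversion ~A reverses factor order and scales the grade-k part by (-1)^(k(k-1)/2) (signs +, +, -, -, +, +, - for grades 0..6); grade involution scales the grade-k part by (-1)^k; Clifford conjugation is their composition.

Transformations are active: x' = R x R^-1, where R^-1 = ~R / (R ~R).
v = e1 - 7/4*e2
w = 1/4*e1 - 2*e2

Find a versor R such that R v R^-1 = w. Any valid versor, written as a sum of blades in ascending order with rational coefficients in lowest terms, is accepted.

Sketch: the shared square -65/16 makes R = v + w = 5/4*e1 - 15/4*e2 the natural versor; its sandwich fixes that direction, negates (v - w)/2, and sends v to w.
Answer: 5/4*e1 - 15/4*e2


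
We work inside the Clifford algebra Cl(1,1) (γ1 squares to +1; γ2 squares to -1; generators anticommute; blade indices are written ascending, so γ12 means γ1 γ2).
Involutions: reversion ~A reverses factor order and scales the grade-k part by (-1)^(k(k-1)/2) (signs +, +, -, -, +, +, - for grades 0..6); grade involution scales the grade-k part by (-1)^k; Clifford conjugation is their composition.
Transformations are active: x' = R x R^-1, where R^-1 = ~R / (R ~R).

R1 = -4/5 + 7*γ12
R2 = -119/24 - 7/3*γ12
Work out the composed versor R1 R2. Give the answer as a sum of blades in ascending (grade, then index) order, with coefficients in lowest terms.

Distribute over the terms of R1 (each basis-blade product reordered to ascending indices, repeated generators contracted through their squares):
(-4/5) R2 = 119/30 + 28/15*γ12
(7*γ12) R2 = -49/3 - 833/24*γ12
Summing the partial products and collecting blades:
Answer: -371/30 - 3941/120*γ12


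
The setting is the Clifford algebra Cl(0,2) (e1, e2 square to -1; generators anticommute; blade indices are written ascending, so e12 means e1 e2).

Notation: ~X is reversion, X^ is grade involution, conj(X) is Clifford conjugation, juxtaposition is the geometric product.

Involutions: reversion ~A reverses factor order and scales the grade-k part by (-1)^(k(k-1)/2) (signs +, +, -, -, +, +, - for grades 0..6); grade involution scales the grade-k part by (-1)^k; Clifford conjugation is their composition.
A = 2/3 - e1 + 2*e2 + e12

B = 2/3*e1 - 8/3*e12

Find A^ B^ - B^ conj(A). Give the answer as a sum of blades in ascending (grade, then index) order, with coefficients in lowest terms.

first term: 10/3 + 44/9*e1 + 2*e2 - 28/9*e12
second term: -2 - 52/9*e1 - 10/3*e2 - 4/9*e12
Answer: 16/3 + 32/3*e1 + 16/3*e2 - 8/3*e12


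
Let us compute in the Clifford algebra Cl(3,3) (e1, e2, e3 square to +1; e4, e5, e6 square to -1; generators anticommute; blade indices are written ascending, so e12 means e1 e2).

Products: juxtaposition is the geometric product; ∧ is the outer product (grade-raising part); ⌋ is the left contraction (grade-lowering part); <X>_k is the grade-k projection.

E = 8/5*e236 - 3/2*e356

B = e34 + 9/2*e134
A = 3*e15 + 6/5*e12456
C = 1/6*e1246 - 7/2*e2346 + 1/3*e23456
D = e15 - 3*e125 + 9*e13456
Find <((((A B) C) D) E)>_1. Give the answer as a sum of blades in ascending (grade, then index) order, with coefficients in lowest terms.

step 1: -27/2*e345 + 3*e1345 + 27/5*e2356 + 6/5*e12356
step 2: 9/5*e4 + 2/5*e14 - 9/2*e26 - 189/10*e45 + e126 - 21/5*e145 - 189/4*e256 + 1/5*e345 + 21/2*e1256 + 9/10*e1345 + 1/2*e2356 - 9/4*e12356
step 3: 21/5*e4 + 198/5*e6 + 189/10*e14 - 2799/20*e16 + 153/20*e24 - 21/2*e26 + 9/10*e34 + 621/20*e36 - 2/5*e45 - 3*e56 - 306/5*e124 + 189/4*e126 + 1/5*e134 + 858/5*e136 - 9/5*e145 + 27/2*e156 + 486/5*e234 - 9/4*e236 - 6/5*e245 - e256 - 18/5*e356 - 8493/20*e1234 + 1/2*e1236 - 27/5*e1245 + 9/2*e1256 - 81/5*e1356 + 9*e2345 - 81/2*e12345
step 4: -9 - 47/2*e1 + 1242/25*e2 + 123/10*e3 + 1863/40*e5 + 6864/25*e12 - 1107/20*e13 + 1287/5*e15 - 3243/50*e23 - 1827/200*e25 + 61*e35 - 3888/25*e46 + 23067/100*e123 - 2517/100*e125 - 1737/8*e135 + 16986/25*e146 - 219/20*e235 + 603/50*e246 + 291/25*e346 - 261/20*e456 + 1971/40*e1235 - 6107/100*e1246 - 5031/50*e1346 + 651/10*e1456 + 123/25*e2346 + 729/5*e2456 + 219/50*e3456 + 1107/50*e12346 - 25479/40*e12456 + 1971/100*e13456 + 2167/200*e23456 - 2367/25*e123456
step 5: -47/2*e1 + 1242/25*e2 + 123/10*e3 + 1863/40*e5
Answer: -47/2*e1 + 1242/25*e2 + 123/10*e3 + 1863/40*e5


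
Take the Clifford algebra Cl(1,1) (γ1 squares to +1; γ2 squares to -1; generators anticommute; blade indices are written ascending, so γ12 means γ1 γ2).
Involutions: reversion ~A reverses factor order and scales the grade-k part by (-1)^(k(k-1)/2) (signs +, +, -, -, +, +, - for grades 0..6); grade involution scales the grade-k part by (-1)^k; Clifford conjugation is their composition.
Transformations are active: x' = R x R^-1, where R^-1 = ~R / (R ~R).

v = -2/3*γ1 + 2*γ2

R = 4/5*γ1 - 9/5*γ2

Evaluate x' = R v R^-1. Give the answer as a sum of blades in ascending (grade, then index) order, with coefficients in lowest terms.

~R = 4/5*γ1 - 9/5*γ2, and R ~R = -13/5, so R^-1 = ~R / (-13/5).
R v = 46/15 + 2/5*γ12
Answer: -238/195*γ1 + 146/65*γ2


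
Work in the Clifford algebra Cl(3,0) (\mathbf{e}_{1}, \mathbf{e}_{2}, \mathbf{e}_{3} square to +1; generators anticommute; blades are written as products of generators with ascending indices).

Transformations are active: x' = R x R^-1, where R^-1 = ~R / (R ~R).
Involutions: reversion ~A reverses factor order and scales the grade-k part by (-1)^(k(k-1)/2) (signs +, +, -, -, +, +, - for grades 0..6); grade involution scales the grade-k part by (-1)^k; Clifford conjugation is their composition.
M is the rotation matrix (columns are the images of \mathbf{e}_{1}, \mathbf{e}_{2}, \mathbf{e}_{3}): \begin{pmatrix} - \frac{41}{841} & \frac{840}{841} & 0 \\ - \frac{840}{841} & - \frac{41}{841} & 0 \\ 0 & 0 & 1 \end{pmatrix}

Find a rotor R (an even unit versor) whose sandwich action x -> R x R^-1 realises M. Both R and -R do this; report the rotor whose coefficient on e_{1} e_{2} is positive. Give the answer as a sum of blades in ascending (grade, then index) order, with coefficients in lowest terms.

Method: write R = a + b12*e_{1} e_{2} + b13*e_{1} e_{3} + b23*e_{2} e_{3} with a^2 + b12^2 + b13^2 + b23^2 = 1 (so R^-1 = ~R). Expanding the columns R e_j ~R gives tr M = 4a^2 - 1 and, from the antisymmetric part, M21 - M12 = -4a*b12, M13 - M31 = 4a*b13, M32 - M23 = -4a*b23.
Here tr M = \frac{759}{841}, so a^2 = (1 + tr M)/4 = \frac{400}{841} and a = ±\frac{20}{29}. Taking a = \frac{20}{29}: M21 - M12 = -\frac{1680}{841}, M13 - M31 = 0, M32 - M23 = 0, giving b12 = \frac{21}{29}, b13 = 0, b23 = 0, i.e. R = \frac{20}{29} + \frac{21}{29} e_{1} e_{2}.
Its e_{1} e_{2} coefficient is already positive.
Answer: \frac{20}{29} + \frac{21}{29} e_{1} e_{2}. Note: both R and -R realise this M (trace \frac{759}{841}); the covering map identifies them, and the e_{1} e_{2}-coefficient sign is the tie-breaker.


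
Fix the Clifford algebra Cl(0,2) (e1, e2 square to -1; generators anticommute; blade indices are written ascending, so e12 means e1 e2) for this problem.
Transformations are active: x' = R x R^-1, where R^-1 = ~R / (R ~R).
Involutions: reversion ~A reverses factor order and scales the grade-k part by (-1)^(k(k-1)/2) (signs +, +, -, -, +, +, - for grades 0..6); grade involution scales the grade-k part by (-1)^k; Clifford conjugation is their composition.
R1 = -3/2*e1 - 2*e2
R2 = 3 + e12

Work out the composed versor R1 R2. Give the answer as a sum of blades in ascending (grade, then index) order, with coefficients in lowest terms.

Distribute over the terms of R1 (each basis-blade product reordered to ascending indices, repeated generators contracted through their squares):
(-3/2*e1) R2 = -9/2*e1 + 3/2*e2
(-2*e2) R2 = -2*e1 - 6*e2
Summing the partial products and collecting blades:
Answer: -13/2*e1 - 9/2*e2


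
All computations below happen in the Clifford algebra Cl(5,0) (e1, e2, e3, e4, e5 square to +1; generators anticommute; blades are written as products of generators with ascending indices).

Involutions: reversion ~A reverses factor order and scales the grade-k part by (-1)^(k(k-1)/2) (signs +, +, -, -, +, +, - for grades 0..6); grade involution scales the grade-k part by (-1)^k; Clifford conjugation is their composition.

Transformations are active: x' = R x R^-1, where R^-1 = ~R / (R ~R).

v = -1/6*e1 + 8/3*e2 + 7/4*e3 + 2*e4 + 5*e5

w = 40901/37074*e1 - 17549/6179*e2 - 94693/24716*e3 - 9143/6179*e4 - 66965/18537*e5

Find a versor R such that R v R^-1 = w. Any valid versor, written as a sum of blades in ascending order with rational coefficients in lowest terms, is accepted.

Key observation: q(v) = q(w) = 5645/144 (sandwiches preserve the norm), so R = v + w = 5787/6179*e1 - 3215/18537*e2 - 12860/6179*e3 + 3215/6179*e4 + 25720/18537*e5 works whenever it is invertible — the component of v along it is kept and (v - w)/2 reverses, sending v to w.
Answer: 5787/6179*e1 - 3215/18537*e2 - 12860/6179*e3 + 3215/6179*e4 + 25720/18537*e5


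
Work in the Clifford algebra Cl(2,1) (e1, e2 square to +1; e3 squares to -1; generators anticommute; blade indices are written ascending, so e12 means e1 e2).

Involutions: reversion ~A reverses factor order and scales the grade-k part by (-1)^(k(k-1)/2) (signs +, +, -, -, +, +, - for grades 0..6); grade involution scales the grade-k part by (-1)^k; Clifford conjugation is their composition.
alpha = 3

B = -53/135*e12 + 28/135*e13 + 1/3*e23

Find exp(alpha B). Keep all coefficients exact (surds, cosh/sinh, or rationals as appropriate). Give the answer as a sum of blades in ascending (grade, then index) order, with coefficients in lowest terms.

B^2 term by term: the squares give (-53/135)^2*(e12)^2 + (28/135)^2*(e13)^2 + (1/3)^2*(e23)^2 = 2809/18225*(-1) + 784/18225*(+1) + 1/9*(+1) = 0 (each basis 2-blade squares to minus the product of its generators' squares); cross terms between blades sharing an index anticommute and cancel. So B^2 = 0.
B^2 = 0, and the exponential is exactly linear here: exp(alpha B) = 1 + alpha B (parabolic case).
Answer: 1 - 53/45*e12 + 28/45*e13 + e23


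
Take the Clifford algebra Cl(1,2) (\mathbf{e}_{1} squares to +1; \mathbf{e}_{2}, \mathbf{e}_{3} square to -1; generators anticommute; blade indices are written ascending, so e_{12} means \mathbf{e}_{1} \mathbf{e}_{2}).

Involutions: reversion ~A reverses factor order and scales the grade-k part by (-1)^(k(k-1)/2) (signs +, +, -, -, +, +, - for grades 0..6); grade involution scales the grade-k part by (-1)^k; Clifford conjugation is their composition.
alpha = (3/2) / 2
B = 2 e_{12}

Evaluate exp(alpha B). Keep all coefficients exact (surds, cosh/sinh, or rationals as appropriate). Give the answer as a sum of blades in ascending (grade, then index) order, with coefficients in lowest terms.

B^2 = (2)^2*(e_{12})^2 = 4*(+1) = 4 (a basis 2-blade squares to minus the product of its generators' squares).
B^2 = 4 — hyperbolic case — the even/odd split gives cosh and sinh: l = 2, alpha*l = \frac{3}{2}, so exp(alpha B) = cosh(\frac{3}{2}) + (sinh(\frac{3}{2})/2)*B = \cosh{\left(\frac{3}{2} \right)} + (\frac{\sinh{\left(\frac{3}{2} \right)}}{2})*B.
Answer: \cosh{\left(\frac{3}{2} \right)} + \sinh{\left(\frac{3}{2} \right)} e_{12}


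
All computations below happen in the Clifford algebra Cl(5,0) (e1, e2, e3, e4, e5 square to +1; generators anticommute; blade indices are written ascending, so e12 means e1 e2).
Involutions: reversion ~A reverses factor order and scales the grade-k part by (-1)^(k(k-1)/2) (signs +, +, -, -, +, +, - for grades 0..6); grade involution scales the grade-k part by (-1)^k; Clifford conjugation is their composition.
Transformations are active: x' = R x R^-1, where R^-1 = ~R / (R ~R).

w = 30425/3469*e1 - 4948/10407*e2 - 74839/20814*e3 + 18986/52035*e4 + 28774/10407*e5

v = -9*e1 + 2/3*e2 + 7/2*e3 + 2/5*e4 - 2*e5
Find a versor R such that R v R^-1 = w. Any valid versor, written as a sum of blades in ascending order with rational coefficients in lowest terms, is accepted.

Construction: equal norms (both 88069/900) license R = v + w = -796/3469*e1 + 1990/10407*e2 - 995/10407*e3 + 7960/10407*e4 + 7960/10407*e5 — nothing changes along that direction, while (v - w)/2 changes sign, so v maps onto w.
Answer: -796/3469*e1 + 1990/10407*e2 - 995/10407*e3 + 7960/10407*e4 + 7960/10407*e5


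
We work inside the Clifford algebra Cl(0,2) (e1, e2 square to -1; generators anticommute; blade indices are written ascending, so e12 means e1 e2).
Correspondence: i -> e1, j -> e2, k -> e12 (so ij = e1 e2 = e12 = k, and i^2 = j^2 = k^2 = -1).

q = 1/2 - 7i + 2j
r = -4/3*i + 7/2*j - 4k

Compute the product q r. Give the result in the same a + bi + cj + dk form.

In blades: q = 1/2 - 7*e1 + 2*e2, r = -4/3*e1 + 7/2*e2 - 4*e12.
Distribute q over r term by term (generator squares from the signature, products reordered to ascending indices): (1/2)*r = -2/3*e1 + 7/4*e2 - 2*e12; (-7*e1)*r = -28/3 - 28*e2 - 49/2*e12; (2*e2)*r = -7 - 8*e1 + 8/3*e12.
Sum: -49/3 - 26/3*e1 - 105/4*e2 - 143/6*e12; translating back through the correspondence:
Answer: -49/3 - 26/3*i - 105/4*j - 143/6*k


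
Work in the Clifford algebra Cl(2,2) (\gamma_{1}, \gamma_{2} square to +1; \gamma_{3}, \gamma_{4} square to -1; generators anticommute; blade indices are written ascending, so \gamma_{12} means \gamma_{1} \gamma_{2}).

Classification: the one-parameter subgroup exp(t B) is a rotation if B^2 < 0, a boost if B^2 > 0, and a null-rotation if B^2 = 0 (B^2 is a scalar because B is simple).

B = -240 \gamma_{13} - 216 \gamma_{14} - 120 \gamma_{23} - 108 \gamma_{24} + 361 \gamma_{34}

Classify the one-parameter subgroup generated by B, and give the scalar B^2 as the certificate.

B^2 term by term: the squares give (-240)^2*(\gamma_{13})^2 + (-216)^2*(\gamma_{14})^2 + (-120)^2*(\gamma_{23})^2 + (-108)^2*(\gamma_{24})^2 + (361)^2*(\gamma_{34})^2 = 57600*(+1) + 46656*(+1) + 14400*(+1) + 11664*(+1) + 130321*(-1) = -1 (each basis 2-blade squares to minus the product of its generators' squares); cross terms between blades sharing an index anticommute and cancel; the commuting (index-disjoint) pairs give grade-4 terms 2*c*c'*(blade product), which cancel blade by blade — \gamma_{1234}: -51840 + 51840 = 0 — confirming B is simple. So B^2 = -1.
Answer: rotation, certificate B^2 = -1. Because -1 is invariant under every versor sandwich, the classification follows from its sign alone.


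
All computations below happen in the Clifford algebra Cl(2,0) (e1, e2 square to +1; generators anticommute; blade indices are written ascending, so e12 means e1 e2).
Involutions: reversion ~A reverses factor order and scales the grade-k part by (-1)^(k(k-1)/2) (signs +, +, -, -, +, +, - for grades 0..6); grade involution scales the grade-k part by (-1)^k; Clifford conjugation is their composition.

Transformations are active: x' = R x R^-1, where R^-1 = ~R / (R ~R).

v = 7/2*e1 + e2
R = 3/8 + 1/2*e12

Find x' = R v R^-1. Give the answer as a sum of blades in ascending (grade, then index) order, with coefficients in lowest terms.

~R = 3/8 - 1/2*e12, and R ~R = 25/64, so R^-1 = ~R / (25/64).
R v = 29/16*e1 - 11/8*e2
Answer: -1/50*e1 - 91/25*e2


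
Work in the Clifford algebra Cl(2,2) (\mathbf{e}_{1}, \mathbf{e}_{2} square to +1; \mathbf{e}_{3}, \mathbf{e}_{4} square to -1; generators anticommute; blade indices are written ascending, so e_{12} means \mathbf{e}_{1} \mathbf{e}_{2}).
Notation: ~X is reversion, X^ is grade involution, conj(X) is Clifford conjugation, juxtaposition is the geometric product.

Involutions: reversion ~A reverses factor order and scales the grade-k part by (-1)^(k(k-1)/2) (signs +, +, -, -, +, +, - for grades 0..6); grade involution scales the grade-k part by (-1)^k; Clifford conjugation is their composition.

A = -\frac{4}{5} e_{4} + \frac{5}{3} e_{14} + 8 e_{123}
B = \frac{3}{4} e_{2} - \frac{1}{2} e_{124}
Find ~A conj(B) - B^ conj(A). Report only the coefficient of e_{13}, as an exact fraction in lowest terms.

first term: -\frac{5}{6} e_{2} - \frac{2}{5} e_{12} - 6 e_{13} - \frac{3}{5} e_{24} - 4 e_{34} - \frac{5}{4} e_{124}
second term: \frac{5}{6} e_{2} - \frac{2}{5} e_{12} + 6 e_{13} - \frac{3}{5} e_{24} + 4 e_{34} - \frac{5}{4} e_{124}
Answer: -12


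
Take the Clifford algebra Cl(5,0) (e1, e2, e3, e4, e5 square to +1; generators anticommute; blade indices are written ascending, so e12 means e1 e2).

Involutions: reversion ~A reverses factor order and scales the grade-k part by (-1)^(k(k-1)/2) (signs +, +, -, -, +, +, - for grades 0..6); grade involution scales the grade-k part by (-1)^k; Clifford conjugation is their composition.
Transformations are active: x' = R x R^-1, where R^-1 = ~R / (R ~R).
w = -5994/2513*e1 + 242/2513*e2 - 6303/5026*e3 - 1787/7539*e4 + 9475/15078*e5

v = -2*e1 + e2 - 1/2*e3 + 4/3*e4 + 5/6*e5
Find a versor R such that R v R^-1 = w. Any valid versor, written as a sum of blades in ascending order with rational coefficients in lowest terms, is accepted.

Construction: equal norms (both 139/18) license R = v + w = -11020/2513*e1 + 2755/2513*e2 - 4408/2513*e3 + 2755/2513*e4 + 11020/7539*e5 — nothing changes along that direction, while (v - w)/2 changes sign, so v maps onto w.
Answer: -11020/2513*e1 + 2755/2513*e2 - 4408/2513*e3 + 2755/2513*e4 + 11020/7539*e5


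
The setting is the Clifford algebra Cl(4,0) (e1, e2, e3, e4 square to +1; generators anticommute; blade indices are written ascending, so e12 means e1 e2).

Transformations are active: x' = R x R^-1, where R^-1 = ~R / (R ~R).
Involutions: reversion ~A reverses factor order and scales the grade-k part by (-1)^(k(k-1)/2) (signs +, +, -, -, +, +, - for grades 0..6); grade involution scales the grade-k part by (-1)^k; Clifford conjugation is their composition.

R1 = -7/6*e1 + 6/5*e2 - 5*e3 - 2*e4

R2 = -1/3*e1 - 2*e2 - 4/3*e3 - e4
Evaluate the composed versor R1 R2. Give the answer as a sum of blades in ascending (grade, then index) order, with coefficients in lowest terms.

Distribute over the terms of R1 (each basis-blade product reordered to ascending indices, repeated generators contracted through their squares):
(-7/6*e1) R2 = 7/18 + 7/3*e12 + 14/9*e13 + 7/6*e14
(6/5*e2) R2 = -12/5 + 2/5*e12 - 8/5*e23 - 6/5*e24
(-5*e3) R2 = 20/3 - 5/3*e13 - 10*e23 + 5*e34
(-2*e4) R2 = 2 - 2/3*e14 - 4*e24 - 8/3*e34
Summing the partial products and collecting blades:
Answer: 599/90 + 41/15*e12 - 1/9*e13 + 1/2*e14 - 58/5*e23 - 26/5*e24 + 7/3*e34


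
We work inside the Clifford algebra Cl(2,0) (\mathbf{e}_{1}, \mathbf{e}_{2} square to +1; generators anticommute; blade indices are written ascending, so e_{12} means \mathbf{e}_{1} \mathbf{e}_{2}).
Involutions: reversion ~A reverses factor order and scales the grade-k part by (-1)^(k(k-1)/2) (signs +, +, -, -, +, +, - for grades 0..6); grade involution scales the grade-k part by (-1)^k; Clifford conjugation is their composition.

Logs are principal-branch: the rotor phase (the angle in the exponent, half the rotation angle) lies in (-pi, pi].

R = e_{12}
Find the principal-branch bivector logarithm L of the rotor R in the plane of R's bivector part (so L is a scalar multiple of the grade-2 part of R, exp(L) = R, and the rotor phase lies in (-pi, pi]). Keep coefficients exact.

The scalar part of R is 0, which pins the rotor phase on the principal branch; dividing the bivector part by the sine of that phase recovers the unit plane, and L is the phase times that plane.
Concretely: cos(phase) = 0 gives phase = ±\frac{\pi}{2}, and since phase/sin(phase) is even the sign is immaterial: L = (phase/sin(phase)) * <R>_2 = (\frac{\pi}{2}) * <R>_2.
Answer: \frac{\pi}{2} e_{12}


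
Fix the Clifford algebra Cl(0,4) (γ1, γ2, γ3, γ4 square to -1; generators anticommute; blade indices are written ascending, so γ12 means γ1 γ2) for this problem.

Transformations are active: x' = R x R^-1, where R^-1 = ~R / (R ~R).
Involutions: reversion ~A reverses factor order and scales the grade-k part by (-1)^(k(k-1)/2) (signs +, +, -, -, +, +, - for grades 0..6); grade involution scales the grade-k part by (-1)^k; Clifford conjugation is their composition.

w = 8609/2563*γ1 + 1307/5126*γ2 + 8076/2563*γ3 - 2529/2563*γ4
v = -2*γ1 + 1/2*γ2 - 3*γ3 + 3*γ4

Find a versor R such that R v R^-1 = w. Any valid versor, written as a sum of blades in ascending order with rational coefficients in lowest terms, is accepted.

Construction: equal norms (both -89/4) license R = v + w = 3483/2563*γ1 + 1935/2563*γ2 + 387/2563*γ3 + 5160/2563*γ4 — nothing changes along that direction, while (v - w)/2 changes sign, so v maps onto w.
Answer: 3483/2563*γ1 + 1935/2563*γ2 + 387/2563*γ3 + 5160/2563*γ4


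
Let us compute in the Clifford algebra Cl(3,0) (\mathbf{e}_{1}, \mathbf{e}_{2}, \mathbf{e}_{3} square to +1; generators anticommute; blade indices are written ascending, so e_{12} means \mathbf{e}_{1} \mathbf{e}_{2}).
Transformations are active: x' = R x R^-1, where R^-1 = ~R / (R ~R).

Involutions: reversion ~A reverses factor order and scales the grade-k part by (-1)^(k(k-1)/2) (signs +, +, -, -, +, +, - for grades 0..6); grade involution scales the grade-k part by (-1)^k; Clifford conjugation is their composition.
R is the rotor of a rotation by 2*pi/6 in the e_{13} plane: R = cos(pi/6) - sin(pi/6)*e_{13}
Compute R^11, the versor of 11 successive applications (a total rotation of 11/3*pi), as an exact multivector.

Rotor phase runs at HALF the rotation angle; powers of one rotor simply add phase, so after 11 steps in e_{13} the phase is 11*pi/6 = \frac{11 \pi}{6} and R^11 = cos(\frac{11 \pi}{6}) - sin(\frac{11 \pi}{6})*e_{13}.
cos(\frac{11 \pi}{6}) = \frac{\sqrt{3}}{2} and sin(\frac{11 \pi}{6}) = - \frac{1}{2}, so R^11 = \frac{\sqrt{3}}{2} + \frac{1}{2} e_{13}. The net rotation is 5/3*pi (after discarding 1 full turn, each of which contributes a factor -1 to the rotor); the rotor keeps the half-angle phase exactly.
Answer: \frac{\sqrt{3}}{2} + \frac{1}{2} e_{13}


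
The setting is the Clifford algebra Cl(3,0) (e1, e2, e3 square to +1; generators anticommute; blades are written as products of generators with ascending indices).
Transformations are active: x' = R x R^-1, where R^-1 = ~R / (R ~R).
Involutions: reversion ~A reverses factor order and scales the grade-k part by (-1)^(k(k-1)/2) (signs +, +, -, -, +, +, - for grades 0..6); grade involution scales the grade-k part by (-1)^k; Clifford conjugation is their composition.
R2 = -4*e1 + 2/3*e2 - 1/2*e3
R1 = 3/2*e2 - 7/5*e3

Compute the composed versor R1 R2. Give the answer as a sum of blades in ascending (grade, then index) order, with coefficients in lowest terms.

Distribute over the terms of R1 (each basis-blade product reordered to ascending indices, repeated generators contracted through their squares):
(3/2*e2) R2 = 1 + 6*e1 e2 - 3/4*e2 e3
(-7/5*e3) R2 = 7/10 - 28/5*e1 e3 + 14/15*e2 e3
Summing the partial products and collecting blades:
Answer: 17/10 + 6*e1 e2 - 28/5*e1 e3 + 11/60*e2 e3


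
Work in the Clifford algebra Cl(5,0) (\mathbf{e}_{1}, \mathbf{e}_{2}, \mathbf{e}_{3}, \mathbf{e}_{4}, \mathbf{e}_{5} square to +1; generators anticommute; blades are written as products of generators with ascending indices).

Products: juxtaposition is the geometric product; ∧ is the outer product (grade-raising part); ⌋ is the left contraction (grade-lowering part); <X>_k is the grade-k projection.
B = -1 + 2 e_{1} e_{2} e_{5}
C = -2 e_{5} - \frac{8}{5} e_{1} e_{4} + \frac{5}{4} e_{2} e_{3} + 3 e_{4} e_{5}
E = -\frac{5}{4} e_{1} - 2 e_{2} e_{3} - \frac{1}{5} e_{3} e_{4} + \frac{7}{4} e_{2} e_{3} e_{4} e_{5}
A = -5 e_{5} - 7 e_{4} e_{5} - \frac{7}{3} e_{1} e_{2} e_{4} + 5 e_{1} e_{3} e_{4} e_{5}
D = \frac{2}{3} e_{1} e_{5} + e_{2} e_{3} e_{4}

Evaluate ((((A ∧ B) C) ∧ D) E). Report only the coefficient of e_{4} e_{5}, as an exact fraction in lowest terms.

step 1: 5 e_{5} + 7 e_{4} e_{5} + \frac{7}{3} e_{1} e_{2} e_{4} - 5 e_{1} e_{3} e_{4} e_{5}
step 2: -31 - \frac{56}{15} e_{2} - 29 e_{4} + 15 e_{1} e_{3} + \frac{56}{5} e_{1} e_{5} + 8 e_{3} e_{5} + 7 e_{1} e_{2} e_{5} + \frac{155}{12} e_{1} e_{3} e_{4} - 8 e_{1} e_{4} e_{5} + \frac{25}{4} e_{2} e_{3} e_{5} + \frac{19}{12} e_{1} e_{2} e_{4} e_{5} + \frac{35}{4} e_{2} e_{3} e_{4} e_{5}
step 3: -\frac{62}{3} e_{1} e_{5} + \frac{112}{45} e_{1} e_{2} e_{5} + \frac{58}{3} e_{1} e_{4} e_{5} - 31 e_{2} e_{3} e_{4} - \frac{56}{5} e_{1} e_{2} e_{3} e_{4} e_{5}
step 4: -\frac{98}{5} e_{1} - \frac{31}{5} e_{2} - 62 e_{4} + \frac{341}{12} e_{5} - \frac{28}{9} e_{2} e_{5} - \frac{145}{6} e_{4} e_{5} - \frac{203}{6} e_{1} e_{2} e_{3} - \frac{56}{25} e_{1} e_{2} e_{5} - \frac{196}{45} e_{1} e_{3} e_{4} - \frac{10}{9} e_{1} e_{3} e_{5} - \frac{112}{5} e_{1} e_{4} e_{5} - \frac{31}{12} e_{1} e_{2} e_{3} e_{4} + \frac{124}{3} e_{1} e_{2} e_{3} e_{5} + \frac{62}{15} e_{1} e_{3} e_{4} e_{5} + 14 e_{2} e_{3} e_{4} e_{5} - \frac{8812}{225} e_{1} e_{2} e_{3} e_{4} e_{5}
Answer: -\frac{145}{6}


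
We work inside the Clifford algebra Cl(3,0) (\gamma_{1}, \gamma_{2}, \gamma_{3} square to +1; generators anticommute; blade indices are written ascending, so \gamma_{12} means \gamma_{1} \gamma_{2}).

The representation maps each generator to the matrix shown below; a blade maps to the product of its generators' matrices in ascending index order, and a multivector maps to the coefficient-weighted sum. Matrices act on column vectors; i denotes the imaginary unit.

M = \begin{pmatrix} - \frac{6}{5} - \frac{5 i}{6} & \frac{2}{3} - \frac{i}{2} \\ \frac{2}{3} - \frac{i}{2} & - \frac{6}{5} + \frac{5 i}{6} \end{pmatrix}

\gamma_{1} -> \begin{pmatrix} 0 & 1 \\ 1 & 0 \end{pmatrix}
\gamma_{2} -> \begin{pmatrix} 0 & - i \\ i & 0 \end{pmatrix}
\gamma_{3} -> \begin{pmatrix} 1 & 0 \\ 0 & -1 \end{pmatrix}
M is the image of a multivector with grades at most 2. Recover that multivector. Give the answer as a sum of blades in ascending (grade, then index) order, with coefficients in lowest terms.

Method: 1, rho(\gamma_{1}), rho(\gamma_{2}), rho(\gamma_{3}) form a trace-orthogonal basis of the 2x2 complex matrices (tr(X Y) = 2 if X = Y, else 0), so M = m0*1 + m1*rho(\gamma_{1}) + m2*rho(\gamma_{2}) + m3*rho(\gamma_{3}) with m0 = tr(M)/2 = - \frac{6}{5}, m1 = tr(M rho(\gamma_{1}))/2 = \frac{2}{3} - \frac{i}{2}, m2 = tr(M rho(\gamma_{2}))/2 = 0, m3 = tr(M rho(\gamma_{3}))/2 = - \frac{5 i}{6}.
Multiplying table entries, the bivector images are rho(\gamma_{12}) = i*rho(\gamma_{3}), rho(\gamma_{13}) = -i*rho(\gamma_{2}), rho(\gamma_{23}) = i*rho(\gamma_{1}); with real blade coefficients the real parts of m0..m3 are the coefficients of 1, \gamma_{1}, \gamma_{2}, \gamma_{3} and the imaginary parts give the bivectors (\gamma_{23}: Im m1, \gamma_{13}: -Im m2, \gamma_{12}: Im m3).
Answer: -\frac{6}{5} + \frac{2}{3} \gamma_{1} - \frac{5}{6} \gamma_{12} - \frac{1}{2} \gamma_{23}


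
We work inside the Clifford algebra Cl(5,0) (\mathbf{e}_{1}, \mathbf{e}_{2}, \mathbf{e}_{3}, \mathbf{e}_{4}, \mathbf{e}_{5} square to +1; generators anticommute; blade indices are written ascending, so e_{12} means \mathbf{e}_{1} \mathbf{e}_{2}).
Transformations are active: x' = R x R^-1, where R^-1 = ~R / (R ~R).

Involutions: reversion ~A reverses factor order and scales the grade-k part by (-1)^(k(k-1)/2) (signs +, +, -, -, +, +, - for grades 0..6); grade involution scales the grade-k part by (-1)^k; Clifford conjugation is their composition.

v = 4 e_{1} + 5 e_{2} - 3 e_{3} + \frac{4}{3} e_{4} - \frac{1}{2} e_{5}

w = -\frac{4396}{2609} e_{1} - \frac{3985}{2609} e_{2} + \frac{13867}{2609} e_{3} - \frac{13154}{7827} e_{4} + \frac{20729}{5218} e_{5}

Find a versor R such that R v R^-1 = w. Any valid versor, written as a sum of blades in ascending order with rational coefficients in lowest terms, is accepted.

Why this works: both vectors square to \frac{1873}{36}, so q(v) = q(w) and R = v + w = \frac{6040}{2609} e_{1} + \frac{9060}{2609} e_{2} + \frac{6040}{2609} e_{3} - \frac{906}{2609} e_{4} + \frac{9060}{2609} e_{5} carries v to w — its own direction survives, the complement (v - w)/2 flips.
Answer: \frac{6040}{2609} e_{1} + \frac{9060}{2609} e_{2} + \frac{6040}{2609} e_{3} - \frac{906}{2609} e_{4} + \frac{9060}{2609} e_{5}


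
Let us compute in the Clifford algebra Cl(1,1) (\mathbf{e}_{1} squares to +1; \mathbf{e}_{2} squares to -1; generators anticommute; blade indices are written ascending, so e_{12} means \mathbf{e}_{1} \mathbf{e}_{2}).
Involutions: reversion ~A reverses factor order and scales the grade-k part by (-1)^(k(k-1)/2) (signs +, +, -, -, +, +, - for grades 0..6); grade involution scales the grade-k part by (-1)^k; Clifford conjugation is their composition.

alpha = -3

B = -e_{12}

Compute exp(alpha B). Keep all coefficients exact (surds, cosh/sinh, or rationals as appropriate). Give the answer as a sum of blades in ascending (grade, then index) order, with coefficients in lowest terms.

B^2 = (-1)^2*(e_{12})^2 = 1*(+1) = 1 (a basis 2-blade squares to minus the product of its generators' squares).
B^2 = 1 — hyperbolic case — the even/odd split gives cosh and sinh: l = 1, alpha*l = -3, so exp(alpha B) = cosh(-3) + (sinh(-3)/1)*B = \cosh{\left(3 \right)} + (- \sinh{\left(3 \right)})*B.
Answer: \cosh{\left(3 \right)} + \sinh{\left(3 \right)} e_{12}


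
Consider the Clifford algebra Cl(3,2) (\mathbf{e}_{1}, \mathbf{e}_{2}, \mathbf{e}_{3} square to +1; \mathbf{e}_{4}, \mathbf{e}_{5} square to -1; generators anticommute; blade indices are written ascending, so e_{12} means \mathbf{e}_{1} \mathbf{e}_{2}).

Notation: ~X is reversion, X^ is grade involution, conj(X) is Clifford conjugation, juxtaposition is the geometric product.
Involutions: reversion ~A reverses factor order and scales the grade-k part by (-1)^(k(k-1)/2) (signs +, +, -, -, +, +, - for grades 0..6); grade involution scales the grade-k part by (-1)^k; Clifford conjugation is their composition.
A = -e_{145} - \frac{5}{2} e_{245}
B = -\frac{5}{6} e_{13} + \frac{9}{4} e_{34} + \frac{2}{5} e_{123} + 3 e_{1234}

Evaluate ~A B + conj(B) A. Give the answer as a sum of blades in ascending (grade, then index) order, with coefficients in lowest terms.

first term: -\frac{21}{4} e_{135} + \frac{69}{8} e_{235} - \frac{5}{6} e_{345} - e_{1345} + \frac{2}{5} e_{2345} + \frac{25}{12} e_{12345}
second term: \frac{21}{4} e_{135} - \frac{69}{8} e_{235} + \frac{5}{6} e_{345} + e_{1345} - \frac{2}{5} e_{2345} + \frac{25}{12} e_{12345}
Answer: \frac{25}{6} e_{12345}


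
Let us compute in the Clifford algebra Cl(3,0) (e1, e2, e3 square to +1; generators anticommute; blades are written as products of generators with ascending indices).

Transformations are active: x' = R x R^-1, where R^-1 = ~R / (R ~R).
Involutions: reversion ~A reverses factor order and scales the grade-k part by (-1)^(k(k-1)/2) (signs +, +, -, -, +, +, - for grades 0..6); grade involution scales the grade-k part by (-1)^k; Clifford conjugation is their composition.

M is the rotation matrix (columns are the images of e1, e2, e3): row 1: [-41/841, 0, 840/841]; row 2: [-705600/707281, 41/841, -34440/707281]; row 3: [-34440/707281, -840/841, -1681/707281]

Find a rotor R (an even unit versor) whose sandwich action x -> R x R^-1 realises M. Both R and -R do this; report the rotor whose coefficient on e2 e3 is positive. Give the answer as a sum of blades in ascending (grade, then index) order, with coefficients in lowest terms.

Method: write R = a + b12*e1 e2 + b13*e1 e3 + b23*e2 e3 with a^2 + b12^2 + b13^2 + b23^2 = 1 (so R^-1 = ~R). Expanding the columns R e_j ~R gives tr M = 4a^2 - 1 and, from the antisymmetric part, M21 - M12 = -4a*b12, M13 - M31 = 4a*b13, M32 - M23 = -4a*b23.
Here tr M = -1681/707281, so a^2 = (1 + tr M)/4 = 176400/707281 and a = ±420/841. Taking a = 420/841: M21 - M12 = -705600/707281, M13 - M31 = 740880/707281, M32 - M23 = -672000/707281, giving b12 = 420/841, b13 = 441/841, b23 = 400/841, i.e. R = 420/841 + 420/841*e1 e2 + 441/841*e1 e3 + 400/841*e2 e3.
Its e2 e3 coefficient is already positive.
Answer: 420/841 + 420/841*e1 e2 + 441/841*e1 e3 + 400/841*e2 e3. Sheet selection: the two-to-one cover makes ±R indistinguishable at the matrix level (trace -1681/707281), so uniqueness comes from the required sign on e2 e3.


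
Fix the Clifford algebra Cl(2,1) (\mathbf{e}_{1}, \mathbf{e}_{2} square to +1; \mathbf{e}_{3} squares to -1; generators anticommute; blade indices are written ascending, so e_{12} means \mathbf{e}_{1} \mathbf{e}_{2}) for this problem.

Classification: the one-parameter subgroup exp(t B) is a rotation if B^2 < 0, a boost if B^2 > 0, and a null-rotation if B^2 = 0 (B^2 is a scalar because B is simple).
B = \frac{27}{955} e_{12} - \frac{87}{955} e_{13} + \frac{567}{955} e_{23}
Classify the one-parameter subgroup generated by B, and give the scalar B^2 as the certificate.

B^2 term by term: the squares give (\frac{27}{955})^2*(e_{12})^2 + (-\frac{87}{955})^2*(e_{13})^2 + (\frac{567}{955})^2*(e_{23})^2 = \frac{729}{912025}*(-1) + \frac{7569}{912025}*(+1) + \frac{321489}{912025}*(+1) = \frac{9}{25} (each basis 2-blade squares to minus the product of its generators' squares); cross terms between blades sharing an index anticommute and cancel. So B^2 = \frac{9}{25}.
Answer: boost, certificate B^2 = \frac{9}{25}. Note: conjugating B changes its blade decomposition but never the scalar B^2 = \frac{9}{25}, whose sign settles the classification.


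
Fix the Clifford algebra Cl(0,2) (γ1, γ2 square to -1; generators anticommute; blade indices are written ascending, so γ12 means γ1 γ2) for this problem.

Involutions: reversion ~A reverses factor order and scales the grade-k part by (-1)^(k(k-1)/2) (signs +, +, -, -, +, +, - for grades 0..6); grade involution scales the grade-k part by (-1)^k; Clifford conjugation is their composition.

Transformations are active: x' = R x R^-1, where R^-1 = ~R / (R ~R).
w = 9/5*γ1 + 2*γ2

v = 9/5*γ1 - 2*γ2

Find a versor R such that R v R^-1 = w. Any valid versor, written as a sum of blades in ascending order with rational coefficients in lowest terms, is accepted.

Sketch: the shared square -181/25 makes R = v + w = 18/5*γ1 the natural versor; its sandwich fixes that direction, negates (v - w)/2, and sends v to w.
Answer: 18/5*γ1


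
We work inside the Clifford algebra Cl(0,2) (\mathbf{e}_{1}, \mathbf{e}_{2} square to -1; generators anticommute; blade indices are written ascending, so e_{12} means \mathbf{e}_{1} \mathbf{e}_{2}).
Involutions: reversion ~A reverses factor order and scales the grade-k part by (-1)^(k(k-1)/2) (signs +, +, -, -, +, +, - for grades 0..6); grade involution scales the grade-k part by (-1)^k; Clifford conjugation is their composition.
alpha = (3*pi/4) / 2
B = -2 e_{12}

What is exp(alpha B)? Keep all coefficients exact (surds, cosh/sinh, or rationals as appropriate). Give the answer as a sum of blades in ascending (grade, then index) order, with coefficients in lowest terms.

B^2 = (-2)^2*(e_{12})^2 = 4*(-1) = -4 (a basis 2-blade squares to minus the product of its generators' squares).
B^2 = -4 — circular case — the even/odd split gives cos and sin: l = 2, alpha*l = \frac{3 \pi}{4}, so exp(alpha B) = cos(\frac{3 \pi}{4}) + (sin(\frac{3 \pi}{4})/2)*B = - \frac{\sqrt{2}}{2} + (\frac{\sqrt{2}}{4})*B.
Answer: - \frac{\sqrt{2}}{2} - \frac{\sqrt{2}}{2} e_{12}


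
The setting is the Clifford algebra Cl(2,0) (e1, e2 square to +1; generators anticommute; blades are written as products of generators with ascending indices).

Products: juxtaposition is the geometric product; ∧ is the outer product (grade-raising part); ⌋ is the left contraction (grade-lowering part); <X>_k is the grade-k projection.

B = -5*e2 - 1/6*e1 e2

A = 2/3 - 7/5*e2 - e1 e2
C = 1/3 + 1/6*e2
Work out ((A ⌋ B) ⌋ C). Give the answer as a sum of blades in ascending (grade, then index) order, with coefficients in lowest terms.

step 1: 41/6 - 7/30*e1 - 10/3*e2 - 1/9*e1 e2
step 2: 31/18 + 41/36*e2
Answer: 31/18 + 41/36*e2


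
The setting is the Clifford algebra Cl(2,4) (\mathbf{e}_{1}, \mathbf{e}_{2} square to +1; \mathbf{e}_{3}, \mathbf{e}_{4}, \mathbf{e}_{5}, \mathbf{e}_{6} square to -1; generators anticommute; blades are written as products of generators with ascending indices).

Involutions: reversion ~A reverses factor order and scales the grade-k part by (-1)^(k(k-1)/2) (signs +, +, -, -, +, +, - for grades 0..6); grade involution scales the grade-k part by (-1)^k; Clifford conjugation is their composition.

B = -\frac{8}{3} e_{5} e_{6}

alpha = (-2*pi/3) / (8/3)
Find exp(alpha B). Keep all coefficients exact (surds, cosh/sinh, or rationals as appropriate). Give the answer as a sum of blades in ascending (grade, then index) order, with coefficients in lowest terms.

B^2 = (-\frac{8}{3})^2*(e_{5} e_{6})^2 = \frac{64}{9}*(-1) = -\frac{64}{9} (a basis 2-blade squares to minus the product of its generators' squares).
B^2 = -\frac{64}{9} — the negative square puts this in the circular regime; l = \frac{8}{3}, alpha*l = - \frac{2 \pi}{3}, so exp(alpha B) = cos(- \frac{2 \pi}{3}) + (sin(- \frac{2 \pi}{3})/(\frac{8}{3}))*B = - \frac{1}{2} + (- \frac{3 \sqrt{3}}{16})*B.
Answer: - \frac{1}{2} + \frac{\sqrt{3}}{2} e_{5} e_{6}


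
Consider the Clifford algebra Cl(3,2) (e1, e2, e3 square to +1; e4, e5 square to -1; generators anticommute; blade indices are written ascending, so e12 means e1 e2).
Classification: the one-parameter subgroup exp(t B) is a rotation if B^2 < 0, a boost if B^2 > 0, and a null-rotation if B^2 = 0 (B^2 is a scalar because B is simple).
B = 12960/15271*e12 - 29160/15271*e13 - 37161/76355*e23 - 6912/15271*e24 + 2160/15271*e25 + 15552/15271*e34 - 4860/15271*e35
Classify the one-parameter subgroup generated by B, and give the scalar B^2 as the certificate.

B^2 term by term: the squares give (12960/15271)^2*(e12)^2 + (-29160/15271)^2*(e13)^2 + (-37161/76355)^2*(e23)^2 + (-6912/15271)^2*(e24)^2 + (2160/15271)^2*(e25)^2 + (15552/15271)^2*(e34)^2 + (-4860/15271)^2*(e35)^2 = 167961600/233203441*(-1) + 850305600/233203441*(-1) + 1380939921/5830086025*(-1) + 47775744/233203441*(+1) + 4665600/233203441*(+1) + 241864704/233203441*(+1) + 23619600/233203441*(+1) = -81/25 (each basis 2-blade squares to minus the product of its generators' squares); cross terms between blades sharing an index anticommute and cancel; the commuting (index-disjoint) pairs give grade-4 terms 2*c*c'*(blade product), which cancel blade by blade — e1234: 403107840/233203441 - 403107840/233203441 = 0; e1235: -125971200/233203441 + 125971200/233203441 = 0; e2345: -67184640/233203441 + 67184640/233203441 = 0 — confirming B is simple. So B^2 = -81/25.
Answer: rotation, certificate B^2 = -81/25. The invariant at work: B^2 = -81/25 is unchanged by conjugation, hence its sign classifies the subgroup whatever basis B is written in.


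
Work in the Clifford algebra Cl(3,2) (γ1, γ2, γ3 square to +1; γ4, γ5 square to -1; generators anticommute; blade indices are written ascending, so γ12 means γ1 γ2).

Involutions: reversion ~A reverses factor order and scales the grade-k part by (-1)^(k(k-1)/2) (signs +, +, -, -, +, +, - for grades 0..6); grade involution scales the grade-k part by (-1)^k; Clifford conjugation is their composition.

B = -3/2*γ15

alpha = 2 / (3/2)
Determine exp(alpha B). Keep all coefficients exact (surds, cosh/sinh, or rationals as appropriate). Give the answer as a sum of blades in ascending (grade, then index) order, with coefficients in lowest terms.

B^2 = (-3/2)^2*(γ15)^2 = 9/4*(+1) = 9/4 (a basis 2-blade squares to minus the product of its generators' squares).
B^2 = 9/4 — since the square is positive, the closed form is hyperbolic: l = 3/2, alpha*l = 2, so exp(alpha B) = cosh(2) + (sinh(2)/(3/2))*B = cosh(2) + (2*sinh(2)/3)*B.
Answer: cosh(2) - sinh(2)*γ15


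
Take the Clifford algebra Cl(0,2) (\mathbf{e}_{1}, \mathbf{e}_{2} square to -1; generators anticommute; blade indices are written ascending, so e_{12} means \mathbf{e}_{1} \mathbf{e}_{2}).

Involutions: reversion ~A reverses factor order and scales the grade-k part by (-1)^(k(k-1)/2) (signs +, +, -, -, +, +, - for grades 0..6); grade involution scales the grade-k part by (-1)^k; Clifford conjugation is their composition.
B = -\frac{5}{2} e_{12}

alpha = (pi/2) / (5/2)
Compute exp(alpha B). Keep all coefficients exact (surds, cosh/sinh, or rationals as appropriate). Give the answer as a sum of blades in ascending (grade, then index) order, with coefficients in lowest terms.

B^2 = (-\frac{5}{2})^2*(e_{12})^2 = \frac{25}{4}*(-1) = -\frac{25}{4} (a basis 2-blade squares to minus the product of its generators' squares).
B^2 = -\frac{25}{4} — the negative square puts this in the circular regime; l = \frac{5}{2}, alpha*l = \frac{\pi}{2}, so exp(alpha B) = cos(\frac{\pi}{2}) + (sin(\frac{\pi}{2})/(\frac{5}{2}))*B = 0 + (\frac{2}{5})*B.
Answer: -e_{12}
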